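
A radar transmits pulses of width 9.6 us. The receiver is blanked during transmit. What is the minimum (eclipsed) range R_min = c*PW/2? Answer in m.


R_min = 3e8 * 9.6e-6 / 2 = 1440.0 m

1440.0 m


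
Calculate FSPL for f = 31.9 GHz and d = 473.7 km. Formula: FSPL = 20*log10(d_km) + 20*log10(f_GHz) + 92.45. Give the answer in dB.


20*log10(473.7) = 53.51
20*log10(31.9) = 30.08
FSPL = 176.0 dB

176.0 dB


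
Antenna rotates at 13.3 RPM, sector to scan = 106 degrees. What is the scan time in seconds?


t = 106 / (13.3 * 360) * 60 = 1.33 s

1.33 s


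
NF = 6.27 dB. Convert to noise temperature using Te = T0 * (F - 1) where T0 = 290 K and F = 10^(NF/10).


NF_lin = 10^(6.27/10) = 4.23643
Te = 290 * (4.23643 - 1) = 938.6 K

938.6 K


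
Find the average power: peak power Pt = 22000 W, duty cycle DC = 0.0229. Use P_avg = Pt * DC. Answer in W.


P_avg = 22000 * 0.0229 = 503.8 W

503.8 W


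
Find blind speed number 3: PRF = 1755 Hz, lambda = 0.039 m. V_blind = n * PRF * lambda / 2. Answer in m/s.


V_blind = 3 * 1755 * 0.039 / 2 = 102.7 m/s

102.7 m/s


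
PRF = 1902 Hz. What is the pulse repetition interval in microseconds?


PRI = 1/1902 = 0.0005257624 s = 525.8 us

525.8 us


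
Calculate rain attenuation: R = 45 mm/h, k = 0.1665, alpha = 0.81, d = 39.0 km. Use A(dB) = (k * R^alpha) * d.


gamma = 0.1665 * 45^0.81 = 3.6351 dB/km
A = 3.6351 * 39.0 = 141.77 dB

141.77 dB


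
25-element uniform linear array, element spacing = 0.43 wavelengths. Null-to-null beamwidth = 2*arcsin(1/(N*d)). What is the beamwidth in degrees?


1/(N*d) = 1/(25*0.43) = 0.093023
BW = 2*arcsin(0.093023) = 10.7 degrees

10.7 degrees


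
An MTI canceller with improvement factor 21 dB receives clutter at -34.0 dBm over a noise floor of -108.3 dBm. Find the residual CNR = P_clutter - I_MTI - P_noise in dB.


CNR = -34.0 - 21 - (-108.3) = 53.3 dB

53.3 dB


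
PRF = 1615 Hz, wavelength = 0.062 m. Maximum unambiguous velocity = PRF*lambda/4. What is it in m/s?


V_ua = 1615 * 0.062 / 4 = 25.0 m/s

25.0 m/s


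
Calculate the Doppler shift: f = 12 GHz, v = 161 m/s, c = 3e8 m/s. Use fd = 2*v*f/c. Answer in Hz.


fd = 2 * 161 * 12000000000.0 / 3e8 = 12880.0 Hz

12880.0 Hz


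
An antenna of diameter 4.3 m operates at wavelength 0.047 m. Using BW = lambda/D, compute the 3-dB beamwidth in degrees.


BW_rad = 0.047 / 4.3 = 0.01093
BW_deg = 0.63 degrees

0.63 degrees


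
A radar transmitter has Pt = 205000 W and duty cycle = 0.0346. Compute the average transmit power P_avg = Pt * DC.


P_avg = 205000 * 0.0346 = 7093.0 W

7093.0 W


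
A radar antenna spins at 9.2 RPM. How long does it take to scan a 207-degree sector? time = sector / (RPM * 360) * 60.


t = 207 / (9.2 * 360) * 60 = 3.75 s

3.75 s


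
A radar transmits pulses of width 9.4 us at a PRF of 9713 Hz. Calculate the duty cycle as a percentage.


DC = 9.4e-6 * 9713 * 100 = 9.13%

9.13%


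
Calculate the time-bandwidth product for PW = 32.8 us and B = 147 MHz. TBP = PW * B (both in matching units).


TBP = 32.8 * 147 = 4821.6

4821.6


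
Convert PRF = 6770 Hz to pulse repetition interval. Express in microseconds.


PRI = 1/6770 = 0.0001477105 s = 147.7 us

147.7 us


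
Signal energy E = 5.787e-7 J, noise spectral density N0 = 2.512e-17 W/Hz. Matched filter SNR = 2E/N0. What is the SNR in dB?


SNR_lin = 2 * 5.787e-7 / 2.512e-17 = 4.607e10
SNR_dB = 10*log10(4.607e10) = 106.6 dB

106.6 dB


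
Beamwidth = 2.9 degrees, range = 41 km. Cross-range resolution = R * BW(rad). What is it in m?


BW_rad = 0.050614548
CR = 41000 * 0.050614548 = 2075.2 m

2075.2 m


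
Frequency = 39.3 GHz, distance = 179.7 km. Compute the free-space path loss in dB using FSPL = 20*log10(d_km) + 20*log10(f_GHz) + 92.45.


20*log10(179.7) = 45.09
20*log10(39.3) = 31.89
FSPL = 169.4 dB

169.4 dB


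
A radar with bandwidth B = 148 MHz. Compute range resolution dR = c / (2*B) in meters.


dR = 3e8 / (2 * 148000000.0) = 1.01 m

1.01 m


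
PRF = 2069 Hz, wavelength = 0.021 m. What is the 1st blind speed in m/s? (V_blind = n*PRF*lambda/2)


V_blind = 1 * 2069 * 0.021 / 2 = 21.7 m/s

21.7 m/s


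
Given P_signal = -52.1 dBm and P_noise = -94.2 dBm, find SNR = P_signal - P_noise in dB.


SNR = -52.1 - (-94.2) = 42.1 dB

42.1 dB


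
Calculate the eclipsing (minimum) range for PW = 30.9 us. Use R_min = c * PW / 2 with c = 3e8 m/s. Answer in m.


R_min = 3e8 * 30.9e-6 / 2 = 4635.0 m

4635.0 m


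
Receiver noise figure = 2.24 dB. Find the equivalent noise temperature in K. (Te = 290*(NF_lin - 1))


NF_lin = 10^(2.24/10) = 1.674943
Te = 290 * (1.674943 - 1) = 195.7 K

195.7 K


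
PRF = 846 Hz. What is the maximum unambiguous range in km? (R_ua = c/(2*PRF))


R_ua = 3e8 / (2 * 846) = 177305.0 m = 177.3 km

177.3 km


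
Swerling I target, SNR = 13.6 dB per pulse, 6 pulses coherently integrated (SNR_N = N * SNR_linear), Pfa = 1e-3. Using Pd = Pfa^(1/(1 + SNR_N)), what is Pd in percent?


SNR_lin = 10^(13.6/10) = 22.90868
SNR_N = 6 * 22.90868 = 137.45208
1/(1 + SNR_N) = 1/138.45208 = 0.0072227
Pd = (1e-3)^0.0072227 = 0.95133
Pd = 95.1%

95.1%


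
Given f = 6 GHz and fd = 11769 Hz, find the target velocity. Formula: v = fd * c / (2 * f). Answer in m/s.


v = 11769 * 3e8 / (2 * 6000000000.0) = 294.2 m/s

294.2 m/s


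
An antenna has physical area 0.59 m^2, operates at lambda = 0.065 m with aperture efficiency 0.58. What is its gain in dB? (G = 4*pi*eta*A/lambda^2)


G_linear = 4*pi*0.58*0.59/0.065^2 = 1017.8
G_dB = 10*log10(1017.8) = 30.1 dB

30.1 dB


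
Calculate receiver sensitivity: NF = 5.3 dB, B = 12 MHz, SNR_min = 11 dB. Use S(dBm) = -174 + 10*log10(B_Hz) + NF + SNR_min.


10*log10(12000000.0) = 70.79
S = -174 + 70.79 + 5.3 + 11 = -86.9 dBm

-86.9 dBm


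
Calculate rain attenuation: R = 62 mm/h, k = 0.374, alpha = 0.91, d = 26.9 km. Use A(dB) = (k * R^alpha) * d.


gamma = 0.374 * 62^0.91 = 15.993667 dB/km
A = 15.993667 * 26.9 = 430.23 dB

430.23 dB


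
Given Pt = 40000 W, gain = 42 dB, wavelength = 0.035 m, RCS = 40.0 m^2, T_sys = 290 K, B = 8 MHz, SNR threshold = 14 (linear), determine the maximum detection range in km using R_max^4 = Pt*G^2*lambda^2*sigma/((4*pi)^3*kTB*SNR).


G_lin = 10^(42/10) = 15848.931925
R^4 = 40000 * 15848.931925^2 * 0.035^2 * 40.0 / ((4*pi)^3 * 1.38e-23 * 290 * 8000000.0 * 14)
R^4 = 5.53518e20 m^4
R_max = (5.53518e20)^(1/4) = 153385.0 m = 153.4 km

153.4 km


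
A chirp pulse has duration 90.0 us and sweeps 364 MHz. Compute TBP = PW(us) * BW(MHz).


TBP = 90.0 * 364 = 32760.0

32760.0


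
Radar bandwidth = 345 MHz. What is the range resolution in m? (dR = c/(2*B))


dR = 3e8 / (2 * 345000000.0) = 0.43 m

0.43 m


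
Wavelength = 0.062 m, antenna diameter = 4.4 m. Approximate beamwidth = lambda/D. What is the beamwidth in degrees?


BW_rad = 0.062 / 4.4 = 0.014091
BW_deg = 0.81 degrees

0.81 degrees


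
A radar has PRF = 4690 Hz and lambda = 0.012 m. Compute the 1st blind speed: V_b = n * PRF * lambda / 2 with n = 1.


V_blind = 1 * 4690 * 0.012 / 2 = 28.1 m/s

28.1 m/s


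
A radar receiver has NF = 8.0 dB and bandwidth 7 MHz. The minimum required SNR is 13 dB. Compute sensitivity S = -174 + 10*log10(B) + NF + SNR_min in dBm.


10*log10(7000000.0) = 68.45
S = -174 + 68.45 + 8.0 + 13 = -84.5 dBm

-84.5 dBm


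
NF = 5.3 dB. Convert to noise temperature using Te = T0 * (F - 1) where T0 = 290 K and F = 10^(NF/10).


NF_lin = 10^(5.3/10) = 3.388442
Te = 290 * (3.388442 - 1) = 692.6 K

692.6 K


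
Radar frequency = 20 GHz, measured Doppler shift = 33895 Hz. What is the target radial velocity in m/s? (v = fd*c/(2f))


v = 33895 * 3e8 / (2 * 20000000000.0) = 254.2 m/s

254.2 m/s


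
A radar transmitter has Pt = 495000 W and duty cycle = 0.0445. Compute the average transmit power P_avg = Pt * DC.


P_avg = 495000 * 0.0445 = 22027.5 W

22027.5 W


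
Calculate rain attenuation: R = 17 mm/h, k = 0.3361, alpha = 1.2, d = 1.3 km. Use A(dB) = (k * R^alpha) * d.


gamma = 0.3361 * 17^1.2 = 10.069484 dB/km
A = 10.069484 * 1.3 = 13.09 dB

13.09 dB


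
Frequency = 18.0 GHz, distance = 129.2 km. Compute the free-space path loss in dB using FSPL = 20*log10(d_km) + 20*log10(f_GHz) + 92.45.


20*log10(129.2) = 42.23
20*log10(18.0) = 25.11
FSPL = 159.8 dB

159.8 dB


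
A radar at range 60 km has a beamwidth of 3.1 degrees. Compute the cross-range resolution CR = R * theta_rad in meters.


BW_rad = 0.054105207
CR = 60000 * 0.054105207 = 3246.3 m

3246.3 m


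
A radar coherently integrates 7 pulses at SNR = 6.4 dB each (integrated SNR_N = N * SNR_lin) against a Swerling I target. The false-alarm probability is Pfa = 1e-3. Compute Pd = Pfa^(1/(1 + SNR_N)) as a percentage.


SNR_lin = 10^(6.4/10) = 4.36516
SNR_N = 7 * 4.36516 = 30.55612
1/(1 + SNR_N) = 1/31.55612 = 0.0316896
Pd = (1e-3)^0.0316896 = 0.8034
Pd = 80.3%

80.3%


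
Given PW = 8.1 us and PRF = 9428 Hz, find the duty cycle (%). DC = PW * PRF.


DC = 8.1e-6 * 9428 * 100 = 7.64%

7.64%


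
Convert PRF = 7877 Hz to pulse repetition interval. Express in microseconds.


PRI = 1/7877 = 0.0001269519 s = 127.0 us

127.0 us


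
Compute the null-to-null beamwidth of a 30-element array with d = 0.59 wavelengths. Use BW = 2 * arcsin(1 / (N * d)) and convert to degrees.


1/(N*d) = 1/(30*0.59) = 0.056497
BW = 2*arcsin(0.056497) = 6.5 degrees

6.5 degrees


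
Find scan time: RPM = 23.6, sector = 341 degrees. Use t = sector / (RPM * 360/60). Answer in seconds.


t = 341 / (23.6 * 360) * 60 = 2.41 s

2.41 s


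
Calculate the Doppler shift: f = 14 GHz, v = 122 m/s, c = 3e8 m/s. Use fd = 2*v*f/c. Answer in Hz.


fd = 2 * 122 * 14000000000.0 / 3e8 = 11386.7 Hz

11386.7 Hz


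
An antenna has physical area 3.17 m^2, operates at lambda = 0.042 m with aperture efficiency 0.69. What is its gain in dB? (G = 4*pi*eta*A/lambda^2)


G_linear = 4*pi*0.69*3.17/0.042^2 = 15581.87
G_dB = 10*log10(15581.87) = 41.9 dB

41.9 dB


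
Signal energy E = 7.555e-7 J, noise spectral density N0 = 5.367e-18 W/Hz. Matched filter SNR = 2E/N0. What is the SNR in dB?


SNR_lin = 2 * 7.555e-7 / 5.367e-18 = 2.815e11
SNR_dB = 10*log10(2.815e11) = 114.5 dB

114.5 dB


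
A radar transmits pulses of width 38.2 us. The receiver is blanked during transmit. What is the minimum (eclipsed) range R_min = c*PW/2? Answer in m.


R_min = 3e8 * 38.2e-6 / 2 = 5730.0 m

5730.0 m


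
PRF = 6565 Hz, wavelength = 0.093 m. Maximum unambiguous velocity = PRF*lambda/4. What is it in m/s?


V_ua = 6565 * 0.093 / 4 = 152.6 m/s

152.6 m/s


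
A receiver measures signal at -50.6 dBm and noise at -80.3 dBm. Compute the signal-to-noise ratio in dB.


SNR = -50.6 - (-80.3) = 29.7 dB

29.7 dB


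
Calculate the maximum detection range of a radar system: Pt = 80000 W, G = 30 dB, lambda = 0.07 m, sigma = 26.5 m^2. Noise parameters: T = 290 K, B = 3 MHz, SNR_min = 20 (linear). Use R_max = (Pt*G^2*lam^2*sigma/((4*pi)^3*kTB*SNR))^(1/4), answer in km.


G_lin = 10^(30/10) = 1000.0
R^4 = 80000 * 1000.0^2 * 0.07^2 * 26.5 / ((4*pi)^3 * 1.38e-23 * 290 * 3000000.0 * 20)
R^4 = 2.18009e19 m^4
R_max = (2.18009e19)^(1/4) = 68331.1 m = 68.3 km

68.3 km


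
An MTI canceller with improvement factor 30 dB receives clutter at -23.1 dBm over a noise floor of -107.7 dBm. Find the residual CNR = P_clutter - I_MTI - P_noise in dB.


CNR = -23.1 - 30 - (-107.7) = 54.6 dB

54.6 dB


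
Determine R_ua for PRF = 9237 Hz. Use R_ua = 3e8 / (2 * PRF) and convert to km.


R_ua = 3e8 / (2 * 9237) = 16239.0 m = 16.2 km

16.2 km


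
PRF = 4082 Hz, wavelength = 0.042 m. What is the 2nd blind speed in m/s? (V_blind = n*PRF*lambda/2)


V_blind = 2 * 4082 * 0.042 / 2 = 171.4 m/s

171.4 m/s


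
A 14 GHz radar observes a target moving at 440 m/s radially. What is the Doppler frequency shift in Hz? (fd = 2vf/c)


fd = 2 * 440 * 14000000000.0 / 3e8 = 41066.7 Hz

41066.7 Hz


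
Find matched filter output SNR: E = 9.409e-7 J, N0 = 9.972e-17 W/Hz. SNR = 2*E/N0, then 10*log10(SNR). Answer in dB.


SNR_lin = 2 * 9.409e-7 / 9.972e-17 = 1.887e10
SNR_dB = 10*log10(1.887e10) = 102.8 dB

102.8 dB


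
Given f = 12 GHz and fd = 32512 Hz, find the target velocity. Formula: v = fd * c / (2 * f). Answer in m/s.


v = 32512 * 3e8 / (2 * 12000000000.0) = 406.4 m/s

406.4 m/s


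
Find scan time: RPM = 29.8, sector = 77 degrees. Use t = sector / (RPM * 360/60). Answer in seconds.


t = 77 / (29.8 * 360) * 60 = 0.43 s

0.43 s


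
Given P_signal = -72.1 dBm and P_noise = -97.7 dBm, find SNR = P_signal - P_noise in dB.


SNR = -72.1 - (-97.7) = 25.6 dB

25.6 dB


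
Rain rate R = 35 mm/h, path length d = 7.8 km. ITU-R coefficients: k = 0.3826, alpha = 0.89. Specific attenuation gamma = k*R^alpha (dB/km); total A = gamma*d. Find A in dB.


gamma = 0.3826 * 35^0.89 = 9.056607 dB/km
A = 9.056607 * 7.8 = 70.64 dB

70.64 dB


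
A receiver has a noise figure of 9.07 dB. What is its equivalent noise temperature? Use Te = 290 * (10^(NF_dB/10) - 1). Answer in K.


NF_lin = 10^(9.07/10) = 8.07235
Te = 290 * (8.07235 - 1) = 2051.0 K

2051.0 K


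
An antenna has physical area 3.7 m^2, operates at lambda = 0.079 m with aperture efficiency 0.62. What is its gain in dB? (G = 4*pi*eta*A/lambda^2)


G_linear = 4*pi*0.62*3.7/0.079^2 = 4619.01
G_dB = 10*log10(4619.01) = 36.6 dB

36.6 dB


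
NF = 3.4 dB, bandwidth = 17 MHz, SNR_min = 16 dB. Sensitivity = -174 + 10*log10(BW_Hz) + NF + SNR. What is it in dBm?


10*log10(17000000.0) = 72.3
S = -174 + 72.3 + 3.4 + 16 = -82.3 dBm

-82.3 dBm


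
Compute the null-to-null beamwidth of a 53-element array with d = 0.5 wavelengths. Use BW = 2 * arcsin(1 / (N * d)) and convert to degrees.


1/(N*d) = 1/(53*0.5) = 0.037736
BW = 2*arcsin(0.037736) = 4.3 degrees

4.3 degrees


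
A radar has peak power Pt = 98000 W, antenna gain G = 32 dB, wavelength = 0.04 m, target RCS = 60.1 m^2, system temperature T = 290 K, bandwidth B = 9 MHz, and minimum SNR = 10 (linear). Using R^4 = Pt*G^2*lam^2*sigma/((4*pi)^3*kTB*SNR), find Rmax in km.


G_lin = 10^(32/10) = 1584.893192
R^4 = 98000 * 1584.893192^2 * 0.04^2 * 60.1 / ((4*pi)^3 * 1.38e-23 * 290 * 9000000.0 * 10)
R^4 = 3.31186e19 m^4
R_max = (3.31186e19)^(1/4) = 75860.9 m = 75.9 km

75.9 km


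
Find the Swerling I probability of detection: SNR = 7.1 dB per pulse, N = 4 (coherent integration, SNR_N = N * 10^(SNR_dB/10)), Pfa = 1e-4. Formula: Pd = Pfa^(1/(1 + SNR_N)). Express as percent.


SNR_lin = 10^(7.1/10) = 5.12861
SNR_N = 4 * 5.12861 = 20.51444
1/(1 + SNR_N) = 1/21.51444 = 0.0464804
Pd = (1e-4)^0.0464804 = 0.65175
Pd = 65.2%

65.2%


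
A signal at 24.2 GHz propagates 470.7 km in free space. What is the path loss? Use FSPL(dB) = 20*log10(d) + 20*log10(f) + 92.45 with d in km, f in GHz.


20*log10(470.7) = 53.45
20*log10(24.2) = 27.68
FSPL = 173.6 dB

173.6 dB


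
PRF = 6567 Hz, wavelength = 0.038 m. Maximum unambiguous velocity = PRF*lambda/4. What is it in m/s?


V_ua = 6567 * 0.038 / 4 = 62.4 m/s

62.4 m/s


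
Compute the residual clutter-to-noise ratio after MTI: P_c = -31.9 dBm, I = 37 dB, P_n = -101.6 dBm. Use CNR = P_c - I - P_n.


CNR = -31.9 - 37 - (-101.6) = 32.7 dB

32.7 dB


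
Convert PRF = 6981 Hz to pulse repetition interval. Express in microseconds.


PRI = 1/6981 = 0.000143246 s = 143.2 us

143.2 us


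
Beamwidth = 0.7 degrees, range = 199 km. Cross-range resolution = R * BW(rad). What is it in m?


BW_rad = 0.012217305
CR = 199000 * 0.012217305 = 2431.2 m

2431.2 m


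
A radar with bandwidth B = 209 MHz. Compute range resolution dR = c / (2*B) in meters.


dR = 3e8 / (2 * 209000000.0) = 0.72 m

0.72 m


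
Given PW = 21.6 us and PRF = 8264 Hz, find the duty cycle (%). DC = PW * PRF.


DC = 21.6e-6 * 8264 * 100 = 17.85%

17.85%


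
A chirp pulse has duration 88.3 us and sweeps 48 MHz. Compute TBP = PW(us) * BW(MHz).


TBP = 88.3 * 48 = 4238.4

4238.4


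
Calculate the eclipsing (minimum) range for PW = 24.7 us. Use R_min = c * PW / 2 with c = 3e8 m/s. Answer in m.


R_min = 3e8 * 24.7e-6 / 2 = 3705.0 m

3705.0 m


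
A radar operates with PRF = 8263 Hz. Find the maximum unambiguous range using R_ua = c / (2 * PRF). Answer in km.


R_ua = 3e8 / (2 * 8263) = 18153.2 m = 18.2 km

18.2 km


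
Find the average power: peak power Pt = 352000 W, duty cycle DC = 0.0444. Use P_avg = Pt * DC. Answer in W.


P_avg = 352000 * 0.0444 = 15628.8 W

15628.8 W


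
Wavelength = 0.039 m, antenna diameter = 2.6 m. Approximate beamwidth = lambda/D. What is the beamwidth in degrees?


BW_rad = 0.039 / 2.6 = 0.015
BW_deg = 0.86 degrees

0.86 degrees


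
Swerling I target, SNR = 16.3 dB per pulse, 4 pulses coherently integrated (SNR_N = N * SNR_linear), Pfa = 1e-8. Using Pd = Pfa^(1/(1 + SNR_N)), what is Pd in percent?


SNR_lin = 10^(16.3/10) = 42.65795
SNR_N = 4 * 42.65795 = 170.6318
1/(1 + SNR_N) = 1/171.6318 = 0.0058264
Pd = (1e-8)^0.0058264 = 0.89823
Pd = 89.8%

89.8%


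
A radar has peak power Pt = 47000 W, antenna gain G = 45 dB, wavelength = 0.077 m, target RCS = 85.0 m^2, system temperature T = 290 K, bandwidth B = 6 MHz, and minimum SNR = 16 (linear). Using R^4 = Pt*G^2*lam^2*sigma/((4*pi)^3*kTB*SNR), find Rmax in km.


G_lin = 10^(45/10) = 31622.776602
R^4 = 47000 * 31622.776602^2 * 0.077^2 * 85.0 / ((4*pi)^3 * 1.38e-23 * 290 * 6000000.0 * 16)
R^4 = 3.10685e22 m^4
R_max = (3.10685e22)^(1/4) = 419836.4 m = 419.8 km

419.8 km


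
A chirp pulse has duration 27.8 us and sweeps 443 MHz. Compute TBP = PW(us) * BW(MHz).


TBP = 27.8 * 443 = 12315.4

12315.4


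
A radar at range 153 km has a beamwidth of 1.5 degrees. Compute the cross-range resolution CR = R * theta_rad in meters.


BW_rad = 0.026179939
CR = 153000 * 0.026179939 = 4005.5 m

4005.5 m


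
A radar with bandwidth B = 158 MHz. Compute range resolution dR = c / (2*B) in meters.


dR = 3e8 / (2 * 158000000.0) = 0.95 m

0.95 m


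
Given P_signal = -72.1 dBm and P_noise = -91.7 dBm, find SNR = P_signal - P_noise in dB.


SNR = -72.1 - (-91.7) = 19.6 dB

19.6 dB


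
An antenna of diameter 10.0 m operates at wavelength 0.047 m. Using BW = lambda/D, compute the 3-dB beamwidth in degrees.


BW_rad = 0.047 / 10.0 = 0.0047
BW_deg = 0.27 degrees

0.27 degrees


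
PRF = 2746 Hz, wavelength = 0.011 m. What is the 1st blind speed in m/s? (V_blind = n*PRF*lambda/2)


V_blind = 1 * 2746 * 0.011 / 2 = 15.1 m/s

15.1 m/s


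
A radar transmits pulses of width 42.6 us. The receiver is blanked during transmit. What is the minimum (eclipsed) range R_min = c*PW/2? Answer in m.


R_min = 3e8 * 42.6e-6 / 2 = 6390.0 m

6390.0 m


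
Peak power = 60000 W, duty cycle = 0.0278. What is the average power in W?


P_avg = 60000 * 0.0278 = 1668.0 W

1668.0 W


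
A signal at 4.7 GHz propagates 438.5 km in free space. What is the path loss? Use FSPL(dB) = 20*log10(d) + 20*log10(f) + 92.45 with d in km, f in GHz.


20*log10(438.5) = 52.84
20*log10(4.7) = 13.44
FSPL = 158.7 dB

158.7 dB


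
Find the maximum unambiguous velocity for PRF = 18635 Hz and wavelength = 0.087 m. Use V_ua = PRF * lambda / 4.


V_ua = 18635 * 0.087 / 4 = 405.3 m/s

405.3 m/s


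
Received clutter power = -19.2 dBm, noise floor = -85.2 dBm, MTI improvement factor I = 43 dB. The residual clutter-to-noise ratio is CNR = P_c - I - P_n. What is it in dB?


CNR = -19.2 - 43 - (-85.2) = 23.0 dB

23.0 dB


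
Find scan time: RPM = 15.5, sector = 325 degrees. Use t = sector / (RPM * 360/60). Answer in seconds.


t = 325 / (15.5 * 360) * 60 = 3.49 s

3.49 s


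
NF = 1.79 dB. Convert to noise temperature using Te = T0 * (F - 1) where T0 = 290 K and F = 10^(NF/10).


NF_lin = 10^(1.79/10) = 1.51008
Te = 290 * (1.51008 - 1) = 147.9 K

147.9 K


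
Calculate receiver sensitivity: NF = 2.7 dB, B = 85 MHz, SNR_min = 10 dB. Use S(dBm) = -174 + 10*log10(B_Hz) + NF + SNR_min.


10*log10(85000000.0) = 79.29
S = -174 + 79.29 + 2.7 + 10 = -82.0 dBm

-82.0 dBm


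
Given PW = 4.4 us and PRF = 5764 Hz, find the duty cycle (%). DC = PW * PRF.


DC = 4.4e-6 * 5764 * 100 = 2.54%

2.54%


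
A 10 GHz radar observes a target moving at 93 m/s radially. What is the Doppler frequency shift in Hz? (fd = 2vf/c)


fd = 2 * 93 * 10000000000.0 / 3e8 = 6200.0 Hz

6200.0 Hz


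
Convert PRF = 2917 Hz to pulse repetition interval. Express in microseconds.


PRI = 1/2917 = 0.000342818 s = 342.8 us

342.8 us


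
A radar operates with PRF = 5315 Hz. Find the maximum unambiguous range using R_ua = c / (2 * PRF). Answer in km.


R_ua = 3e8 / (2 * 5315) = 28222.0 m = 28.2 km

28.2 km


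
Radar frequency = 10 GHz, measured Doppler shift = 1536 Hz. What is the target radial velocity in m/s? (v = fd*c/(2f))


v = 1536 * 3e8 / (2 * 10000000000.0) = 23.0 m/s

23.0 m/s


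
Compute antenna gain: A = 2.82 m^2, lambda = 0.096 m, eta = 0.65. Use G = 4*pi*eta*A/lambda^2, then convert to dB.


G_linear = 4*pi*0.65*2.82/0.096^2 = 2499.37
G_dB = 10*log10(2499.37) = 34.0 dB

34.0 dB


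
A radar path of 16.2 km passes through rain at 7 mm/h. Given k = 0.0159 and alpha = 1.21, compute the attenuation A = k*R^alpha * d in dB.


gamma = 0.0159 * 7^1.21 = 0.167481 dB/km
A = 0.167481 * 16.2 = 2.71 dB

2.71 dB


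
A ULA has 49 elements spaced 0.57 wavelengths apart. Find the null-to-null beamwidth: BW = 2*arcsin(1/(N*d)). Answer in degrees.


1/(N*d) = 1/(49*0.57) = 0.035804
BW = 2*arcsin(0.035804) = 4.1 degrees

4.1 degrees


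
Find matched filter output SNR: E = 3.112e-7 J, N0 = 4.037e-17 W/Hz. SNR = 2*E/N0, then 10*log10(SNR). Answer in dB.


SNR_lin = 2 * 3.112e-7 / 4.037e-17 = 1.542e10
SNR_dB = 10*log10(1.542e10) = 101.9 dB

101.9 dB


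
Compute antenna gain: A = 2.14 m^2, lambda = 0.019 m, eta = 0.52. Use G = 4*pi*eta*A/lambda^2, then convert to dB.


G_linear = 4*pi*0.52*2.14/0.019^2 = 38736.45
G_dB = 10*log10(38736.45) = 45.9 dB

45.9 dB


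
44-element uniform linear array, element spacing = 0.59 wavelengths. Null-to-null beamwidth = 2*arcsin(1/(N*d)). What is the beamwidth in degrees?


1/(N*d) = 1/(44*0.59) = 0.038521
BW = 2*arcsin(0.038521) = 4.4 degrees

4.4 degrees


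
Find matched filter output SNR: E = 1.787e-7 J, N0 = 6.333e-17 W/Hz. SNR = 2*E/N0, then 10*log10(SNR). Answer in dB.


SNR_lin = 2 * 1.787e-7 / 6.333e-17 = 5.643e9
SNR_dB = 10*log10(5.643e9) = 97.5 dB

97.5 dB


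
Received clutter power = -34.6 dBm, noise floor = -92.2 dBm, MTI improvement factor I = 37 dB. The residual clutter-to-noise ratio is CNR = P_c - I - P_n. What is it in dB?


CNR = -34.6 - 37 - (-92.2) = 20.6 dB

20.6 dB


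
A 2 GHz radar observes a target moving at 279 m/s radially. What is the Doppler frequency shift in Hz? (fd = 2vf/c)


fd = 2 * 279 * 2000000000.0 / 3e8 = 3720.0 Hz

3720.0 Hz


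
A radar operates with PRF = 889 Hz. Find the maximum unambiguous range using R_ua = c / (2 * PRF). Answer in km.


R_ua = 3e8 / (2 * 889) = 168728.9 m = 168.7 km

168.7 km


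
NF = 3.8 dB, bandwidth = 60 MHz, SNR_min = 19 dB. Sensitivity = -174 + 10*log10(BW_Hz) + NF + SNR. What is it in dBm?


10*log10(60000000.0) = 77.78
S = -174 + 77.78 + 3.8 + 19 = -73.4 dBm

-73.4 dBm


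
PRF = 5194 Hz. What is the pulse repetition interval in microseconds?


PRI = 1/5194 = 0.0001925298 s = 192.5 us

192.5 us


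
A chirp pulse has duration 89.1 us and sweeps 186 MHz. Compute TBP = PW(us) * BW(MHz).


TBP = 89.1 * 186 = 16572.6

16572.6


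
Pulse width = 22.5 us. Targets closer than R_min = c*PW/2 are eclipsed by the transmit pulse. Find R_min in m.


R_min = 3e8 * 22.5e-6 / 2 = 3375.0 m

3375.0 m


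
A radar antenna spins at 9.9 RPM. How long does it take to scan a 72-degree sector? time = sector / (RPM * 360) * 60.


t = 72 / (9.9 * 360) * 60 = 1.21 s

1.21 s


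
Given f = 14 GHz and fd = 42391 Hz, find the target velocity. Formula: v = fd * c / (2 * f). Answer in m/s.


v = 42391 * 3e8 / (2 * 14000000000.0) = 454.2 m/s

454.2 m/s


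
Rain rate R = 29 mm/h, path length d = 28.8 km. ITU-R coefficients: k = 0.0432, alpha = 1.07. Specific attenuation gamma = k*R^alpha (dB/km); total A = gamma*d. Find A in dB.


gamma = 0.0432 * 29^1.07 = 1.585804 dB/km
A = 1.585804 * 28.8 = 45.67 dB

45.67 dB


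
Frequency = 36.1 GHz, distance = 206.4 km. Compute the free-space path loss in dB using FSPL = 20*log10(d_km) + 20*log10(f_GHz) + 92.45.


20*log10(206.4) = 46.29
20*log10(36.1) = 31.15
FSPL = 169.9 dB

169.9 dB


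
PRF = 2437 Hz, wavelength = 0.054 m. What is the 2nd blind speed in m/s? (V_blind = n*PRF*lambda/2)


V_blind = 2 * 2437 * 0.054 / 2 = 131.6 m/s

131.6 m/s


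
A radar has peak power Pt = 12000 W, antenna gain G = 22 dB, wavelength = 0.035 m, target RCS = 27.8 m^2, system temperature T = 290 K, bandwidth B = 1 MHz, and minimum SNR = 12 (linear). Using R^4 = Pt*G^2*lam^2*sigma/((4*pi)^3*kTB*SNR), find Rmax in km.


G_lin = 10^(22/10) = 158.489319
R^4 = 12000 * 158.489319^2 * 0.035^2 * 27.8 / ((4*pi)^3 * 1.38e-23 * 290 * 1000000.0 * 12)
R^4 = 1.07715e17 m^4
R_max = (1.07715e17)^(1/4) = 18116.3 m = 18.1 km

18.1 km


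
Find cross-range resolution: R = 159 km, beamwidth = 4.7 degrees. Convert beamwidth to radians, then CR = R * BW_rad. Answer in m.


BW_rad = 0.082030475
CR = 159000 * 0.082030475 = 13042.8 m

13042.8 m


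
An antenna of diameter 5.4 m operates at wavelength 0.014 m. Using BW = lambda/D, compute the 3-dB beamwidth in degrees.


BW_rad = 0.014 / 5.4 = 0.002593
BW_deg = 0.15 degrees

0.15 degrees


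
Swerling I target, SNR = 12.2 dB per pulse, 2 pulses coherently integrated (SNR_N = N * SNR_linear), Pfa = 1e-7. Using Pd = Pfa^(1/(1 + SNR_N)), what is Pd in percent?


SNR_lin = 10^(12.2/10) = 16.59587
SNR_N = 2 * 16.59587 = 33.19174
1/(1 + SNR_N) = 1/34.19174 = 0.0292468
Pd = (1e-7)^0.0292468 = 0.62413
Pd = 62.4%

62.4%


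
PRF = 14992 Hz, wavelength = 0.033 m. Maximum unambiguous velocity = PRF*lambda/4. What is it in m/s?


V_ua = 14992 * 0.033 / 4 = 123.7 m/s

123.7 m/s


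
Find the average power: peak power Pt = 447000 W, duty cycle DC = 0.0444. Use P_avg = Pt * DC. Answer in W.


P_avg = 447000 * 0.0444 = 19846.8 W

19846.8 W


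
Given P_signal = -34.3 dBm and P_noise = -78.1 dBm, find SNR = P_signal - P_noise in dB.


SNR = -34.3 - (-78.1) = 43.8 dB

43.8 dB


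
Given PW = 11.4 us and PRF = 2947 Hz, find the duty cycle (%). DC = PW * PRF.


DC = 11.4e-6 * 2947 * 100 = 3.36%

3.36%


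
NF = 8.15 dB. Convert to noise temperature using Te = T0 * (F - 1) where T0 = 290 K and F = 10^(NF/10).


NF_lin = 10^(8.15/10) = 6.531306
Te = 290 * (6.531306 - 1) = 1604.1 K

1604.1 K


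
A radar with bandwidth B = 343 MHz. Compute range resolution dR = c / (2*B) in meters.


dR = 3e8 / (2 * 343000000.0) = 0.44 m

0.44 m


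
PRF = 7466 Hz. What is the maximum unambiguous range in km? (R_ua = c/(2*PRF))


R_ua = 3e8 / (2 * 7466) = 20091.1 m = 20.1 km

20.1 km


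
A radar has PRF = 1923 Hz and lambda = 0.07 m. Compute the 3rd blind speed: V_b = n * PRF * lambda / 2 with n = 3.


V_blind = 3 * 1923 * 0.07 / 2 = 201.9 m/s

201.9 m/s


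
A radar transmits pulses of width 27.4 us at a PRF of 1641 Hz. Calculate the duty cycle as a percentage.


DC = 27.4e-6 * 1641 * 100 = 4.5%

4.5%


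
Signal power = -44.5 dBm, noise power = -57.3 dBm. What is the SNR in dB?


SNR = -44.5 - (-57.3) = 12.8 dB

12.8 dB


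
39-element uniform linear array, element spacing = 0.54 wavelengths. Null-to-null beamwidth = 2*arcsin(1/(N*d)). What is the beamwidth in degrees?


1/(N*d) = 1/(39*0.54) = 0.047483
BW = 2*arcsin(0.047483) = 5.4 degrees

5.4 degrees


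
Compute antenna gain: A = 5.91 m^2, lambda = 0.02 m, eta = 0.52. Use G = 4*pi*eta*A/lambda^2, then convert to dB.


G_linear = 4*pi*0.52*5.91/0.02^2 = 96547.43
G_dB = 10*log10(96547.43) = 49.8 dB

49.8 dB


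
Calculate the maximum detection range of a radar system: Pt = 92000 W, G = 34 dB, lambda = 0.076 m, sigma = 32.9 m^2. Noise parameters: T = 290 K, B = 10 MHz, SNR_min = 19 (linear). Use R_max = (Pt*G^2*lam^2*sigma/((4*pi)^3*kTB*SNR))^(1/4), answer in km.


G_lin = 10^(34/10) = 2511.886432
R^4 = 92000 * 2511.886432^2 * 0.076^2 * 32.9 / ((4*pi)^3 * 1.38e-23 * 290 * 10000000.0 * 19)
R^4 = 7.31056e19 m^4
R_max = (7.31056e19)^(1/4) = 92467.2 m = 92.5 km

92.5 km


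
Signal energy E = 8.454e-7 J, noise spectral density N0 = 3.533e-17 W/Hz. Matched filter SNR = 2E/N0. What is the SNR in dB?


SNR_lin = 2 * 8.454e-7 / 3.533e-17 = 4.786e10
SNR_dB = 10*log10(4.786e10) = 106.8 dB

106.8 dB


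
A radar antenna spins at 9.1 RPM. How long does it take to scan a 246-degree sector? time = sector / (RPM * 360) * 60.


t = 246 / (9.1 * 360) * 60 = 4.51 s

4.51 s


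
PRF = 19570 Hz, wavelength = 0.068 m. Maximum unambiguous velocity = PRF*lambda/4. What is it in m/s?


V_ua = 19570 * 0.068 / 4 = 332.7 m/s

332.7 m/s


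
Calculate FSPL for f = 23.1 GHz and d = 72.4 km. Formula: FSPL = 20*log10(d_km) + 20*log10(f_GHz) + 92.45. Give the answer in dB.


20*log10(72.4) = 37.19
20*log10(23.1) = 27.27
FSPL = 156.9 dB

156.9 dB


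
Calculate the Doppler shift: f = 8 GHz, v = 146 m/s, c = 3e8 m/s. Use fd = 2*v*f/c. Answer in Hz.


fd = 2 * 146 * 8000000000.0 / 3e8 = 7786.7 Hz

7786.7 Hz


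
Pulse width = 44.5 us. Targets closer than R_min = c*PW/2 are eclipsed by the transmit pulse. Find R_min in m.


R_min = 3e8 * 44.5e-6 / 2 = 6675.0 m

6675.0 m


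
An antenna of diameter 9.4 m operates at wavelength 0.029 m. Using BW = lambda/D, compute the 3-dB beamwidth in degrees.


BW_rad = 0.029 / 9.4 = 0.003085
BW_deg = 0.18 degrees

0.18 degrees


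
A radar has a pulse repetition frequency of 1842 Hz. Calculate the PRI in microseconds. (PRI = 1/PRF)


PRI = 1/1842 = 0.0005428882 s = 542.9 us

542.9 us


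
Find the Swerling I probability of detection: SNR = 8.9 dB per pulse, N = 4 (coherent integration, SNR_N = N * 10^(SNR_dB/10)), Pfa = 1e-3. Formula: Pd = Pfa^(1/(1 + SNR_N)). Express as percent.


SNR_lin = 10^(8.9/10) = 7.76247
SNR_N = 4 * 7.76247 = 31.04988
1/(1 + SNR_N) = 1/32.04988 = 0.0312014
Pd = (1e-3)^0.0312014 = 0.80611
Pd = 80.6%

80.6%


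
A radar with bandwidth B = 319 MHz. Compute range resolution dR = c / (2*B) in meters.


dR = 3e8 / (2 * 319000000.0) = 0.47 m

0.47 m


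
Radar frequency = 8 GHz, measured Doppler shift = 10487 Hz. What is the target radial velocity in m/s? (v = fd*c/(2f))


v = 10487 * 3e8 / (2 * 8000000000.0) = 196.6 m/s

196.6 m/s


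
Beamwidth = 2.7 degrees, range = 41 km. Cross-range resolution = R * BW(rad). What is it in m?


BW_rad = 0.04712389
CR = 41000 * 0.04712389 = 1932.1 m

1932.1 m


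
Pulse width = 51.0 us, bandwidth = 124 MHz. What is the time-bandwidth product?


TBP = 51.0 * 124 = 6324.0

6324.0


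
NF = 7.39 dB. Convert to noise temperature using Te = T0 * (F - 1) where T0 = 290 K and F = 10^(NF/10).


NF_lin = 10^(7.39/10) = 5.48277
Te = 290 * (5.48277 - 1) = 1300.0 K

1300.0 K


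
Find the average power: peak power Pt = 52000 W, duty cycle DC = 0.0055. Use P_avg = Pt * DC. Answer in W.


P_avg = 52000 * 0.0055 = 286.0 W

286.0 W


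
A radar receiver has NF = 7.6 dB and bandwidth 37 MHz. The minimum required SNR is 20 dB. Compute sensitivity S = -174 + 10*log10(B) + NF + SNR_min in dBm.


10*log10(37000000.0) = 75.68
S = -174 + 75.68 + 7.6 + 20 = -70.7 dBm

-70.7 dBm


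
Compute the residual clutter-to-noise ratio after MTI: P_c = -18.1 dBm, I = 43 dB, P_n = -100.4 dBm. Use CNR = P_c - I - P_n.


CNR = -18.1 - 43 - (-100.4) = 39.3 dB

39.3 dB


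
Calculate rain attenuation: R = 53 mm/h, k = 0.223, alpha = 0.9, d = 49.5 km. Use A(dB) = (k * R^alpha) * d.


gamma = 0.223 * 53^0.9 = 7.946084 dB/km
A = 7.946084 * 49.5 = 393.33 dB

393.33 dB


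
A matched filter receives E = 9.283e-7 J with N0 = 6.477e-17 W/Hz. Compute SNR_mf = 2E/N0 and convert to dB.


SNR_lin = 2 * 9.283e-7 / 6.477e-17 = 2.866e10
SNR_dB = 10*log10(2.866e10) = 104.6 dB

104.6 dB


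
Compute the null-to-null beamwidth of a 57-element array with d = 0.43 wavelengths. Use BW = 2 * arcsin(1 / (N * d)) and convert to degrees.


1/(N*d) = 1/(57*0.43) = 0.0408
BW = 2*arcsin(0.0408) = 4.7 degrees

4.7 degrees


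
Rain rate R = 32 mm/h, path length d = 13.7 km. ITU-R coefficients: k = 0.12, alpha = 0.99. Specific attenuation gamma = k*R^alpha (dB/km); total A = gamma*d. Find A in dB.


gamma = 0.12 * 32^0.99 = 3.709196 dB/km
A = 3.709196 * 13.7 = 50.82 dB

50.82 dB


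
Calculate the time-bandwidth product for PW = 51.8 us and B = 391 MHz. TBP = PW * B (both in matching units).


TBP = 51.8 * 391 = 20253.8

20253.8


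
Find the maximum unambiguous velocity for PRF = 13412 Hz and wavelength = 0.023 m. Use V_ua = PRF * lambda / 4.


V_ua = 13412 * 0.023 / 4 = 77.1 m/s

77.1 m/s


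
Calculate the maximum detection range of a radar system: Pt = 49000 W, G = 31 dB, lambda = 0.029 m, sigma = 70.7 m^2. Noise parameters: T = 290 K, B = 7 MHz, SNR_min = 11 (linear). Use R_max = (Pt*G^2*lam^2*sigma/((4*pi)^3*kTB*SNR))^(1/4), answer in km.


G_lin = 10^(31/10) = 1258.925412
R^4 = 49000 * 1258.925412^2 * 0.029^2 * 70.7 / ((4*pi)^3 * 1.38e-23 * 290 * 7000000.0 * 11)
R^4 = 7.55117e18 m^4
R_max = (7.55117e18)^(1/4) = 52420.8 m = 52.4 km

52.4 km


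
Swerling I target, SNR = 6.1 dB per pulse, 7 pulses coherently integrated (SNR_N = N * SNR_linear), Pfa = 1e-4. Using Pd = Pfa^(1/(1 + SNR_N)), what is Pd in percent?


SNR_lin = 10^(6.1/10) = 4.0738
SNR_N = 7 * 4.0738 = 28.5166
1/(1 + SNR_N) = 1/29.5166 = 0.0338792
Pd = (1e-4)^0.0338792 = 0.73195
Pd = 73.2%

73.2%


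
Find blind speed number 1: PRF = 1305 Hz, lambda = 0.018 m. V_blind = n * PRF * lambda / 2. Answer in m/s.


V_blind = 1 * 1305 * 0.018 / 2 = 11.7 m/s

11.7 m/s


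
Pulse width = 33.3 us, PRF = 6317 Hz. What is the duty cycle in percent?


DC = 33.3e-6 * 6317 * 100 = 21.04%

21.04%


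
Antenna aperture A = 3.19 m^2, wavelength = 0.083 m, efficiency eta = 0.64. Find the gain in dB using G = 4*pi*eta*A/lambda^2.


G_linear = 4*pi*0.64*3.19/0.083^2 = 3724.13
G_dB = 10*log10(3724.13) = 35.7 dB

35.7 dB


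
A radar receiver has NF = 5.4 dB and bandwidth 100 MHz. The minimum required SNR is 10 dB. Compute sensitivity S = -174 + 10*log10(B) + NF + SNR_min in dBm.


10*log10(100000000.0) = 80.0
S = -174 + 80.0 + 5.4 + 10 = -78.6 dBm

-78.6 dBm


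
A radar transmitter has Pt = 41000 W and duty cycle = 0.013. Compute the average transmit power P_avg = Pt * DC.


P_avg = 41000 * 0.013 = 533.0 W

533.0 W


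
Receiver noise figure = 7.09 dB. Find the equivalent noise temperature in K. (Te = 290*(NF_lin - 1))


NF_lin = 10^(7.09/10) = 5.116818
Te = 290 * (5.116818 - 1) = 1193.9 K

1193.9 K


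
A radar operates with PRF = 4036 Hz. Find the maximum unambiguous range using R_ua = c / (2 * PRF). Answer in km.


R_ua = 3e8 / (2 * 4036) = 37165.5 m = 37.2 km

37.2 km


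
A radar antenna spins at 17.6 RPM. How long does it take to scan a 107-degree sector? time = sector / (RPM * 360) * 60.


t = 107 / (17.6 * 360) * 60 = 1.01 s

1.01 s


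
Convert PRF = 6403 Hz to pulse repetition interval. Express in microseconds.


PRI = 1/6403 = 0.0001561768 s = 156.2 us

156.2 us


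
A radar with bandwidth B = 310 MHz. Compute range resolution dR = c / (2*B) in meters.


dR = 3e8 / (2 * 310000000.0) = 0.48 m

0.48 m


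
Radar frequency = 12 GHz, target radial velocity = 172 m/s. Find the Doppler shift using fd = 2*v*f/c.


fd = 2 * 172 * 12000000000.0 / 3e8 = 13760.0 Hz

13760.0 Hz


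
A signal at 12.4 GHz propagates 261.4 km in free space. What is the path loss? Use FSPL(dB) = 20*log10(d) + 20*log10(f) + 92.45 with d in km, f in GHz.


20*log10(261.4) = 48.35
20*log10(12.4) = 21.87
FSPL = 162.7 dB

162.7 dB


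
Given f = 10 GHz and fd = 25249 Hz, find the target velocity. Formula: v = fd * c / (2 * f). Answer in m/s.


v = 25249 * 3e8 / (2 * 10000000000.0) = 378.7 m/s

378.7 m/s


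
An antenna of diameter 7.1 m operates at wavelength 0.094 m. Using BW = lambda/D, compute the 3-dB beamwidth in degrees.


BW_rad = 0.094 / 7.1 = 0.013239
BW_deg = 0.76 degrees

0.76 degrees


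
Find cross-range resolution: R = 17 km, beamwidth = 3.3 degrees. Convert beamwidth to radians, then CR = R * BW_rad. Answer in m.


BW_rad = 0.057595865
CR = 17000 * 0.057595865 = 979.1 m

979.1 m


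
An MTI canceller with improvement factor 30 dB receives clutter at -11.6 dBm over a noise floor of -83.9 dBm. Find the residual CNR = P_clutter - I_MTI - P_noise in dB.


CNR = -11.6 - 30 - (-83.9) = 42.3 dB

42.3 dB


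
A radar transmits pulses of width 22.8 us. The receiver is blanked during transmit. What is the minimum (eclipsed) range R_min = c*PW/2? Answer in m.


R_min = 3e8 * 22.8e-6 / 2 = 3420.0 m

3420.0 m


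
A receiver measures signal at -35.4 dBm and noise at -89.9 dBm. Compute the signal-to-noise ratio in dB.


SNR = -35.4 - (-89.9) = 54.5 dB

54.5 dB


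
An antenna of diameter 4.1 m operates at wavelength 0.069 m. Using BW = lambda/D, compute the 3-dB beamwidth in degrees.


BW_rad = 0.069 / 4.1 = 0.016829
BW_deg = 0.96 degrees

0.96 degrees


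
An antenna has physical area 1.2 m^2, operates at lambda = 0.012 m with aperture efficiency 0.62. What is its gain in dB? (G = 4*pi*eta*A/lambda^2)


G_linear = 4*pi*0.62*1.2/0.012^2 = 64926.25
G_dB = 10*log10(64926.25) = 48.1 dB

48.1 dB


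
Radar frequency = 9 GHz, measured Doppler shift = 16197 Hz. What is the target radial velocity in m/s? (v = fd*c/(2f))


v = 16197 * 3e8 / (2 * 9000000000.0) = 270.0 m/s

270.0 m/s


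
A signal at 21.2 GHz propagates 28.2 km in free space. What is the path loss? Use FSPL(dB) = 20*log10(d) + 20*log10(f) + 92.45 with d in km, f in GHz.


20*log10(28.2) = 29.0
20*log10(21.2) = 26.53
FSPL = 148.0 dB

148.0 dB


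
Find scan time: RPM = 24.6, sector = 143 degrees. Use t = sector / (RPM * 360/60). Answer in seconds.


t = 143 / (24.6 * 360) * 60 = 0.97 s

0.97 s


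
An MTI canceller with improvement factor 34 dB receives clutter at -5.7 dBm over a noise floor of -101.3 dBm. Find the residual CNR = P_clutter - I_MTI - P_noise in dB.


CNR = -5.7 - 34 - (-101.3) = 61.6 dB

61.6 dB


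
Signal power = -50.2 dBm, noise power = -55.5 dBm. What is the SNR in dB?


SNR = -50.2 - (-55.5) = 5.3 dB

5.3 dB


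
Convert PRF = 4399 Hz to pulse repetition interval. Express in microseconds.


PRI = 1/4399 = 0.0002273244 s = 227.3 us

227.3 us


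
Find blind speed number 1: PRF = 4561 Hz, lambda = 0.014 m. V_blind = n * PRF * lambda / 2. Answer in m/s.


V_blind = 1 * 4561 * 0.014 / 2 = 31.9 m/s

31.9 m/s


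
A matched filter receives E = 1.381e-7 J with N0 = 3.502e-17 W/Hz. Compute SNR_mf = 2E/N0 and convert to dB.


SNR_lin = 2 * 1.381e-7 / 3.502e-17 = 7.887e9
SNR_dB = 10*log10(7.887e9) = 99.0 dB

99.0 dB


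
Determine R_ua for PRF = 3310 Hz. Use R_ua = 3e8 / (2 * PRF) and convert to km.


R_ua = 3e8 / (2 * 3310) = 45317.2 m = 45.3 km

45.3 km


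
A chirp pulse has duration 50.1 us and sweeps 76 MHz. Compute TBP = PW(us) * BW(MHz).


TBP = 50.1 * 76 = 3807.6

3807.6


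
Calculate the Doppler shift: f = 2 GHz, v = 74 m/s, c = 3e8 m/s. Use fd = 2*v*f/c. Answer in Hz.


fd = 2 * 74 * 2000000000.0 / 3e8 = 986.7 Hz

986.7 Hz
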